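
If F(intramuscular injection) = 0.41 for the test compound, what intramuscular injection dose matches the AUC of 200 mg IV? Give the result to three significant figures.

For equal systemic exposure: F × D_ev = D_iv
D_ev = D_iv / F = 200 / 0.41 = 487.805 mg

D_intramuscular = 488 mg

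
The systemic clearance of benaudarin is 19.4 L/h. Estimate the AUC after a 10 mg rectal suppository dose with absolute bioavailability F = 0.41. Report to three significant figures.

AUC = 0.211 mg/L·h

AUC_0→∞ = F × Dose / CL
        = 0.41 × 10 / 19.4 = 0.21134 mg/L·h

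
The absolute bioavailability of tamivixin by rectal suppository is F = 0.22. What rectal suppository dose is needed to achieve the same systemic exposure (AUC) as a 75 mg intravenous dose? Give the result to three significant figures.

For equal systemic exposure: F × D_ev = D_iv
D_ev = D_iv / F = 75 / 0.22 = 340.909 mg

D_rectal = 341 mg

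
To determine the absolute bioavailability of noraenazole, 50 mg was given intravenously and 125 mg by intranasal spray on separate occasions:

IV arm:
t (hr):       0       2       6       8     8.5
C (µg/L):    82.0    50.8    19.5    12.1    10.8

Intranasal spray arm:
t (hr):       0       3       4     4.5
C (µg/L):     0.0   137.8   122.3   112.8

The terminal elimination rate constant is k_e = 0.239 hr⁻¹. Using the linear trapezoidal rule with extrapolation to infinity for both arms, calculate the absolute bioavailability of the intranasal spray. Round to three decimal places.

F = 0.975

Trapezoidal AUC_0→8.5 (IV):
  [0→2]: (82.0+50.8)/2 × 2 = 132.8
  [2→6]: (50.8+19.5)/2 × 4 = 140.6
  [6→8]: (19.5+12.1)/2 × 2 = 31.6
  [8→8.5]: (12.1+10.8)/2 × 0.5 = 5.725
  Sum = 310.725 µg/L·hr
IV tail: 10.8/0.239 = 45.188; AUC_iv,0→∞ = 310.725 + 45.188 = 355.913 µg/L·hr
Trapezoidal AUC_0→4.5 (intranasal spray):
  [0→3]: (0.0+137.8)/2 × 3 = 206.7
  [3→4]: (137.8+122.3)/2 × 1 = 130.05
  [4→4.5]: (122.3+112.8)/2 × 0.5 = 58.775
  Sum = 395.525 µg/L·hr
intranasal spray tail: 112.8/0.239 = 471.967; AUC_ev,0→∞ = 395.525 + 471.967 = 867.492 µg/L·hr
F = (AUC_ev/D_ev)/(AUC_iv/D_iv) = (867.492/125)/(355.913/50) = 6.939936/7.11826 = 0.9749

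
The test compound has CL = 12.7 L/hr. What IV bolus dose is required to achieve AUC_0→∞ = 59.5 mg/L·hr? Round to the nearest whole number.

Dose_iv = CL × AUC_0→∞
     = 12.7 × 59.5 = 755.65 mg

Dose = 756 mg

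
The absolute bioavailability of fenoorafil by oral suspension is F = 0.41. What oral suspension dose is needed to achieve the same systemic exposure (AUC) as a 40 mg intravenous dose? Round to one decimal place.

D_oral = 97.6 mg

For equal systemic exposure: F × D_ev = D_iv
D_ev = D_iv / F = 40 / 0.41 = 97.561 mg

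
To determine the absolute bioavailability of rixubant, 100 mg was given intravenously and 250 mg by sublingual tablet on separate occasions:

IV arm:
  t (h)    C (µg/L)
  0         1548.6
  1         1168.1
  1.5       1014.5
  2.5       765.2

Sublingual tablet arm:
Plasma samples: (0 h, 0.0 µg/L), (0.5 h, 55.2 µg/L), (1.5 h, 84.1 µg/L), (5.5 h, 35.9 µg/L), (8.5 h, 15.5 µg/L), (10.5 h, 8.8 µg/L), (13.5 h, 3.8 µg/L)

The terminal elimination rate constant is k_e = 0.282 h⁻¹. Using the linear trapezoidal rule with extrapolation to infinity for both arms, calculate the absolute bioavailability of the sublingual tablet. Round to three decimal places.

Trapezoidal AUC_0→2.5 (IV):
  [0→1]: (1548.6+1168.1)/2 × 1 = 1358.35
  [1→1.5]: (1168.1+1014.5)/2 × 0.5 = 545.65
  [1.5→2.5]: (1014.5+765.2)/2 × 1 = 889.85
  Sum = 2793.85 µg/L·h
IV tail: 765.2/0.282 = 2713.475; AUC_iv,0→∞ = 2793.85 + 2713.475 = 5507.325 µg/L·h
Trapezoidal AUC_0→13.5 (sublingual tablet):
  [0→0.5]: (0.0+55.2)/2 × 0.5 = 13.8
  [0.5→1.5]: (55.2+84.1)/2 × 1 = 69.65
  [1.5→5.5]: (84.1+35.9)/2 × 4 = 240.0
  [5.5→8.5]: (35.9+15.5)/2 × 3 = 77.1
  [8.5→10.5]: (15.5+8.8)/2 × 2 = 24.3
  [10.5→13.5]: (8.8+3.8)/2 × 3 = 18.9
  Sum = 443.75 µg/L·h
sublingual tablet tail: 3.8/0.282 = 13.475; AUC_ev,0→∞ = 443.75 + 13.475 = 457.225 µg/L·h
F = (AUC_ev/D_ev)/(AUC_iv/D_iv) = (457.225/250)/(5507.325/100) = 1.8289/55.07325 = 0.0332

F = 0.033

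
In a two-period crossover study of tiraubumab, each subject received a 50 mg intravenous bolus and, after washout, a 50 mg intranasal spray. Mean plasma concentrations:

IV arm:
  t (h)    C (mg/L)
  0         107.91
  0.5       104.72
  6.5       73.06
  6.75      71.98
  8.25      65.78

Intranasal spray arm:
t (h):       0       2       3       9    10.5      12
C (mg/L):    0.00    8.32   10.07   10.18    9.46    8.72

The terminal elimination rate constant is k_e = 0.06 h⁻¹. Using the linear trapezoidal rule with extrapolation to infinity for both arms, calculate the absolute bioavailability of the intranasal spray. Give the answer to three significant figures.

Trapezoidal AUC_0→8.25 (IV):
  [0→0.5]: (107.91+104.72)/2 × 0.5 = 53.1575
  [0.5→6.5]: (104.72+73.06)/2 × 6 = 533.34
  [6.5→6.75]: (73.06+71.98)/2 × 0.25 = 18.13
  [6.75→8.25]: (71.98+65.78)/2 × 1.5 = 103.32
  Sum = 707.9475 mg/L·h
IV tail: 65.78/0.06 = 1096.333; AUC_iv,0→∞ = 707.9475 + 1096.333 = 1804.2805 mg/L·h
Trapezoidal AUC_0→12 (intranasal spray):
  [0→2]: (0.00+8.32)/2 × 2 = 8.32
  [2→3]: (8.32+10.07)/2 × 1 = 9.195
  [3→9]: (10.07+10.18)/2 × 6 = 60.75
  [9→10.5]: (10.18+9.46)/2 × 1.5 = 14.73
  [10.5→12]: (9.46+8.72)/2 × 1.5 = 13.635
  Sum = 106.63 mg/L·h
intranasal spray tail: 8.72/0.06 = 145.333; AUC_ev,0→∞ = 106.63 + 145.333 = 251.963 mg/L·h
F = (AUC_ev/D_ev)/(AUC_iv/D_iv) = (251.963/50)/(1804.2805/50) = 5.03926/36.08561 = 0.1396

F = 0.140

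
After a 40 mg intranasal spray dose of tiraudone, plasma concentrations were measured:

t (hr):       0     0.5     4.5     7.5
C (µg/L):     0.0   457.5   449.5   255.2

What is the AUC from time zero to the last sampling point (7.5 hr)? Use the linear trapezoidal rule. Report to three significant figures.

Trapezoidal AUC_0→7.5:
  [0→0.5]: (0.0+457.5)/2 × 0.5 = 114.375
  [0.5→4.5]: (457.5+449.5)/2 × 4 = 1814.0
  [4.5→7.5]: (449.5+255.2)/2 × 3 = 1057.05
  Sum = 2985.425 µg/L·hr

AUC = 2990 µg/L·hr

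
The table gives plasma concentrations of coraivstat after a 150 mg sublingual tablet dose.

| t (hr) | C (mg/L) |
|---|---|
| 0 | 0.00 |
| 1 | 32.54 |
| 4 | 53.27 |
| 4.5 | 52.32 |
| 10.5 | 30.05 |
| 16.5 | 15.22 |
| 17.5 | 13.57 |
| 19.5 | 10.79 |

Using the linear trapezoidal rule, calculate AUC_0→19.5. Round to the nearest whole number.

Trapezoidal AUC_0→19.5:
  [0→1]: (0.00+32.54)/2 × 1 = 16.27
  [1→4]: (32.54+53.27)/2 × 3 = 128.715
  [4→4.5]: (53.27+52.32)/2 × 0.5 = 26.3975
  [4.5→10.5]: (52.32+30.05)/2 × 6 = 247.11
  [10.5→16.5]: (30.05+15.22)/2 × 6 = 135.81
  [16.5→17.5]: (15.22+13.57)/2 × 1 = 14.395
  [17.5→19.5]: (13.57+10.79)/2 × 2 = 24.36
  Sum = 593.0575 mg/L·hr

AUC = 593 mg/L·hr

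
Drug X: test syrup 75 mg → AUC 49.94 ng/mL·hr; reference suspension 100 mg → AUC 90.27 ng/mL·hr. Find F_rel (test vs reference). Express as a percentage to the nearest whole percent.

F_rel = (AUC_test/D_test) / (AUC_ref/D_ref)
      = (49.94/75) / (90.27/100)
      = 0.665867 / 0.9027 = 0.7376 = 73.76%

F_rel = 74%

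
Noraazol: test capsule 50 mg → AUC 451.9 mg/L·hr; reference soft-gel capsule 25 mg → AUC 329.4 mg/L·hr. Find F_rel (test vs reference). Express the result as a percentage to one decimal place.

F_rel = 68.6%

F_rel = (AUC_test/D_test) / (AUC_ref/D_ref)
      = (451.9/50) / (329.4/25)
      = 9.038 / 13.176 = 0.6859 = 68.59%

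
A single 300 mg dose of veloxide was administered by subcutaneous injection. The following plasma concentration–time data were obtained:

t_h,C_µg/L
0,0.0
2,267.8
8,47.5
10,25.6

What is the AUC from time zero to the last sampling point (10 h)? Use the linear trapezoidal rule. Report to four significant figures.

Trapezoidal AUC_0→10:
  [0→2]: (0.0+267.8)/2 × 2 = 267.8
  [2→8]: (267.8+47.5)/2 × 6 = 945.9
  [8→10]: (47.5+25.6)/2 × 2 = 73.1
  Sum = 1286.8 µg/L·h

AUC = 1287 µg/L·h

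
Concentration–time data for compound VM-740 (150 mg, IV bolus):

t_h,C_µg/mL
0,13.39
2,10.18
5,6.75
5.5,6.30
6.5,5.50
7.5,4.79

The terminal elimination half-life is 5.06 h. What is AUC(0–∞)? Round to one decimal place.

AUC = 98.2 µg/mL·h

Trapezoidal AUC_0→7.5:
  [0→2]: (13.39+10.18)/2 × 2 = 23.57
  [2→5]: (10.18+6.75)/2 × 3 = 25.395
  [5→5.5]: (6.75+6.30)/2 × 0.5 = 3.2625
  [5.5→6.5]: (6.30+5.50)/2 × 1 = 5.9
  [6.5→7.5]: (5.50+4.79)/2 × 1 = 5.145
  Sum = 63.2725 µg/mL·h
k_e = ln2 / t½ = 0.693147 / 5.06 = 0.1370 h^-1
Extrapolated tail: C_last / k_e = 4.79 / 0.137 = 34.964
AUC_0→∞ = 63.2725 + 34.964 = 98.2365 µg/mL·h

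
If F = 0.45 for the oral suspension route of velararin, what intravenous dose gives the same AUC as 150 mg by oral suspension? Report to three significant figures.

D_iv = 67.5 mg

Systemic exposure from an extravascular dose = F × D_ev, so the equivalent IV dose is F × D_ev.
D_iv = F × D_ev = 0.45 × 150 = 67.5 mg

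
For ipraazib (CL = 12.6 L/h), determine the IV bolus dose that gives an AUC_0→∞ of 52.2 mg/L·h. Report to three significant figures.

Dose = 658 mg

Dose_iv = CL × AUC_0→∞
     = 12.6 × 52.2 = 657.72 mg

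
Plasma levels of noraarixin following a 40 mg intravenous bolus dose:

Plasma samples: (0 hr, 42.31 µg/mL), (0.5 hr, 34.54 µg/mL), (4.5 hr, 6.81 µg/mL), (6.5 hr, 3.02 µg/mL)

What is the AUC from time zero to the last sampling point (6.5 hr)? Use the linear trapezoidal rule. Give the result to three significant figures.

AUC = 112 µg/mL·hr

Trapezoidal AUC_0→6.5:
  [0→0.5]: (42.31+34.54)/2 × 0.5 = 19.2125
  [0.5→4.5]: (34.54+6.81)/2 × 4 = 82.7
  [4.5→6.5]: (6.81+3.02)/2 × 2 = 9.83
  Sum = 111.7425 µg/mL·hr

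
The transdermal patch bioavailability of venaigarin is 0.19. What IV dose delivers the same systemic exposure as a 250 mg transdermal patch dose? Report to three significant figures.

Systemic exposure from an extravascular dose = F × D_ev, so the equivalent IV dose is F × D_ev.
D_iv = F × D_ev = 0.19 × 250 = 47.5 mg

D_iv = 47.5 mg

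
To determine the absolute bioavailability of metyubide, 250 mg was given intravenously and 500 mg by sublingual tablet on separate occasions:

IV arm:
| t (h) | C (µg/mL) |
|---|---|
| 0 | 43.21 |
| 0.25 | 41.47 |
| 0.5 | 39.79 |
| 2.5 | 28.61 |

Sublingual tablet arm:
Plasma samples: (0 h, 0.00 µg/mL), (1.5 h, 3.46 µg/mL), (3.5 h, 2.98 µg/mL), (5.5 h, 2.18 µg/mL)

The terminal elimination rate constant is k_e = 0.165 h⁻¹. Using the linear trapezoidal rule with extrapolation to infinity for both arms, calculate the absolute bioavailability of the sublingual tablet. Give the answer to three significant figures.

F = 0.0522

Trapezoidal AUC_0→2.5 (IV):
  [0→0.25]: (43.21+41.47)/2 × 0.25 = 10.585
  [0.25→0.5]: (41.47+39.79)/2 × 0.25 = 10.1575
  [0.5→2.5]: (39.79+28.61)/2 × 2 = 68.4
  Sum = 89.1425 µg/mL·h
IV tail: 28.61/0.165 = 173.394; AUC_iv,0→∞ = 89.1425 + 173.394 = 262.5365 µg/mL·h
Trapezoidal AUC_0→5.5 (sublingual tablet):
  [0→1.5]: (0.00+3.46)/2 × 1.5 = 2.595
  [1.5→3.5]: (3.46+2.98)/2 × 2 = 6.44
  [3.5→5.5]: (2.98+2.18)/2 × 2 = 5.16
  Sum = 14.195 µg/mL·h
sublingual tablet tail: 2.18/0.165 = 13.212; AUC_ev,0→∞ = 14.195 + 13.212 = 27.407 µg/mL·h
F = (AUC_ev/D_ev)/(AUC_iv/D_iv) = (27.407/500)/(262.5365/250) = 0.054814/1.050146 = 0.0522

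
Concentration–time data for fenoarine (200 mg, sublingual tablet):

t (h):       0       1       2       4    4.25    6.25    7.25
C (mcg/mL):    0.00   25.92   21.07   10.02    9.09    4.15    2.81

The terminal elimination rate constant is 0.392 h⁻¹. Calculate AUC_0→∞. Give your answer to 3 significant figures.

Trapezoidal AUC_0→7.25:
  [0→1]: (0.00+25.92)/2 × 1 = 12.96
  [1→2]: (25.92+21.07)/2 × 1 = 23.495
  [2→4]: (21.07+10.02)/2 × 2 = 31.09
  [4→4.25]: (10.02+9.09)/2 × 0.25 = 2.38875
  [4.25→6.25]: (9.09+4.15)/2 × 2 = 13.24
  [6.25→7.25]: (4.15+2.81)/2 × 1 = 3.48
  Sum = 86.65375 mcg/mL·h
Extrapolated tail: C_last / k_e = 2.81 / 0.392 = 7.168
AUC_0→∞ = 86.65375 + 7.168 = 93.82175 mcg/mL·h

AUC = 93.8 mcg/mL·h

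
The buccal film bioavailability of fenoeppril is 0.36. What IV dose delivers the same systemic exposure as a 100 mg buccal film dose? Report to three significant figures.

D_iv = 36.0 mg

Systemic exposure from an extravascular dose = F × D_ev, so the equivalent IV dose is F × D_ev.
D_iv = F × D_ev = 0.36 × 100 = 36 mg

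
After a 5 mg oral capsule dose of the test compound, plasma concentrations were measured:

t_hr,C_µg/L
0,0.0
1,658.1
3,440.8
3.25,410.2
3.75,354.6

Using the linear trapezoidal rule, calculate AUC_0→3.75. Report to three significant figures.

AUC = 1730 µg/L·hr

Trapezoidal AUC_0→3.75:
  [0→1]: (0.0+658.1)/2 × 1 = 329.05
  [1→3]: (658.1+440.8)/2 × 2 = 1098.9
  [3→3.25]: (440.8+410.2)/2 × 0.25 = 106.375
  [3.25→3.75]: (410.2+354.6)/2 × 0.5 = 191.2
  Sum = 1725.525 µg/L·hr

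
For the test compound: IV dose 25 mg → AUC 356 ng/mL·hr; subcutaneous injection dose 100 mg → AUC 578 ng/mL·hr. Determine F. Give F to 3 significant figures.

F = (AUC_ev / D_ev) / (AUC_iv / D_iv)
  = (578/100) / (356/25)
  = 5.78 / 14.24 = 0.4059

F = 0.406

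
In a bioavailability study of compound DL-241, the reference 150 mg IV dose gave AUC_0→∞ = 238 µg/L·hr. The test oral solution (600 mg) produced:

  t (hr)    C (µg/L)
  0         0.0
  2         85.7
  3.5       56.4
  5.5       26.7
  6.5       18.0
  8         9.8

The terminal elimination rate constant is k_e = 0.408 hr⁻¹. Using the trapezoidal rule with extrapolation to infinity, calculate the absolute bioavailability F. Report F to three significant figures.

Trapezoidal AUC_0→8 (oral solution):
  [0→2]: (0.0+85.7)/2 × 2 = 85.7
  [2→3.5]: (85.7+56.4)/2 × 1.5 = 106.575
  [3.5→5.5]: (56.4+26.7)/2 × 2 = 83.1
  [5.5→6.5]: (26.7+18.0)/2 × 1 = 22.35
  [6.5→8]: (18.0+9.8)/2 × 1.5 = 20.85
  Sum = 318.575 µg/L·hr
Tail: C_last/k_e = 9.8/0.408 = 24.020
AUC_0→∞ (oral solution) = 318.575 + 24.020 = 342.595 µg/L·hr
F = (AUC_ev/D_ev)/(AUC_iv/D_iv) = (342.595/600)/(238/150) = 0.570992/1.58667 = 0.3599

F = 0.360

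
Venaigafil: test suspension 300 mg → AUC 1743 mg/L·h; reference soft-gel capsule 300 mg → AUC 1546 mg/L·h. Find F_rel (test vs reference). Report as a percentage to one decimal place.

F_rel = 112.7%

F_rel = (AUC_test/D_test) / (AUC_ref/D_ref)
      = (1743/300) / (1546/300)
      = 5.81 / 5.15333 = 1.1274 = 112.74%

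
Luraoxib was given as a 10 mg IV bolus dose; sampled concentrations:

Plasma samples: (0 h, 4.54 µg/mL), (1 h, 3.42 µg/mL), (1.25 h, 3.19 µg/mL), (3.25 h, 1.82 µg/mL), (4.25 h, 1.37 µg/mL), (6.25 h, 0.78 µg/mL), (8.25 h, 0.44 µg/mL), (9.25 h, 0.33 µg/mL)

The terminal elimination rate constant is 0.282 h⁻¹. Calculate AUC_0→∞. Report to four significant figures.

Trapezoidal AUC_0→9.25:
  [0→1]: (4.54+3.42)/2 × 1 = 3.98
  [1→1.25]: (3.42+3.19)/2 × 0.25 = 0.82625
  [1.25→3.25]: (3.19+1.82)/2 × 2 = 5.01
  [3.25→4.25]: (1.82+1.37)/2 × 1 = 1.595
  [4.25→6.25]: (1.37+0.78)/2 × 2 = 2.15
  [6.25→8.25]: (0.78+0.44)/2 × 2 = 1.22
  [8.25→9.25]: (0.44+0.33)/2 × 1 = 0.385
  Sum = 15.16625 µg/mL·h
Extrapolated tail: C_last / k_e = 0.33 / 0.282 = 1.170
AUC_0→∞ = 15.16625 + 1.170 = 16.33625 µg/mL·h

AUC = 16.34 µg/mL·h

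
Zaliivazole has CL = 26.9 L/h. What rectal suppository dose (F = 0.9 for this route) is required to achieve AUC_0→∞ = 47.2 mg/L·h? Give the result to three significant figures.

Dose = 1410 mg

Dose = CL × AUC_0→∞ / F
     = 26.9 × 47.2 / 0.9 = 1410.76 mg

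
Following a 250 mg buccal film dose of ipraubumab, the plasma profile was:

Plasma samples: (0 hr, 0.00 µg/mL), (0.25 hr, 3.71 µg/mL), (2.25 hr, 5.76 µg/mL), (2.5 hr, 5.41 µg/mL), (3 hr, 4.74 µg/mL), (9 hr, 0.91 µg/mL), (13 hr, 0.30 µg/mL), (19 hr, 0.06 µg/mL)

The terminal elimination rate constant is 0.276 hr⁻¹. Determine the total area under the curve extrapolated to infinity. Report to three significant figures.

Trapezoidal AUC_0→19:
  [0→0.25]: (0.00+3.71)/2 × 0.25 = 0.46375
  [0.25→2.25]: (3.71+5.76)/2 × 2 = 9.47
  [2.25→2.5]: (5.76+5.41)/2 × 0.25 = 1.39625
  [2.5→3]: (5.41+4.74)/2 × 0.5 = 2.5375
  [3→9]: (4.74+0.91)/2 × 6 = 16.95
  [9→13]: (0.91+0.30)/2 × 4 = 2.42
  [13→19]: (0.30+0.06)/2 × 6 = 1.08
  Sum = 34.3175 µg/mL·hr
Extrapolated tail: C_last / k_e = 0.06 / 0.276 = 0.217
AUC_0→∞ = 34.3175 + 0.217 = 34.5345 µg/mL·hr

AUC = 34.5 µg/mL·hr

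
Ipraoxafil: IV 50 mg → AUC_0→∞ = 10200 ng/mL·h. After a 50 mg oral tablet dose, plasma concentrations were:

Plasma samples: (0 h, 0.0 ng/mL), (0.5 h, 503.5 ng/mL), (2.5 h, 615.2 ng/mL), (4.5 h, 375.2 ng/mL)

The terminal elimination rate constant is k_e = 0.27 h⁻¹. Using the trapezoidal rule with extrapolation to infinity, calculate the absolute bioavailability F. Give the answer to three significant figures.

Trapezoidal AUC_0→4.5 (oral tablet):
  [0→0.5]: (0.0+503.5)/2 × 0.5 = 125.875
  [0.5→2.5]: (503.5+615.2)/2 × 2 = 1118.7
  [2.5→4.5]: (615.2+375.2)/2 × 2 = 990.4
  Sum = 2234.975 ng/mL·h
Tail: C_last/k_e = 375.2/0.27 = 1389.630
AUC_0→∞ (oral tablet) = 2234.975 + 1389.630 = 3624.605 ng/mL·h
F = (AUC_ev/D_ev)/(AUC_iv/D_iv) = (3624.605/50)/(10200/50) = 72.4921/204 = 0.3554

F = 0.355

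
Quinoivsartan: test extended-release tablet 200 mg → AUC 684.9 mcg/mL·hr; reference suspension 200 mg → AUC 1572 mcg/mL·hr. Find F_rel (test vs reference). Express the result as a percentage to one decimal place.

F_rel = 43.6%

F_rel = (AUC_test/D_test) / (AUC_ref/D_ref)
      = (684.9/200) / (1572/200)
      = 3.4245 / 7.86 = 0.4357 = 43.57%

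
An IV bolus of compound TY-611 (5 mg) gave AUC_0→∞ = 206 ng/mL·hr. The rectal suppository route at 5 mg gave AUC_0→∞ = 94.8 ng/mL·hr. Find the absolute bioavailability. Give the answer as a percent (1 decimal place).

F = (AUC_ev / D_ev) / (AUC_iv / D_iv)
  = (94.8/5) / (206/5)
  = 18.96 / 41.2 = 0.4602
  = 46.02%

F = 46.0%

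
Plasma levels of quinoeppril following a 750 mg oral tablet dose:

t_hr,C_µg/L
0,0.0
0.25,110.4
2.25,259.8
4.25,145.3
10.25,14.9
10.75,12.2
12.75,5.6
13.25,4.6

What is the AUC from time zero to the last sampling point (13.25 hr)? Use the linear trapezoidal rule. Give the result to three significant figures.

Trapezoidal AUC_0→13.25:
  [0→0.25]: (0.0+110.4)/2 × 0.25 = 13.8
  [0.25→2.25]: (110.4+259.8)/2 × 2 = 370.2
  [2.25→4.25]: (259.8+145.3)/2 × 2 = 405.1
  [4.25→10.25]: (145.3+14.9)/2 × 6 = 480.6
  [10.25→10.75]: (14.9+12.2)/2 × 0.5 = 6.775
  [10.75→12.75]: (12.2+5.6)/2 × 2 = 17.8
  [12.75→13.25]: (5.6+4.6)/2 × 0.5 = 2.55
  Sum = 1296.825 µg/L·hr

AUC = 1300 µg/L·hr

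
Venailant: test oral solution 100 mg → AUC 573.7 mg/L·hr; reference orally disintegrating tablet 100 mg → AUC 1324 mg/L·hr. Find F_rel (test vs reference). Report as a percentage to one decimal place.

F_rel = (AUC_test/D_test) / (AUC_ref/D_ref)
      = (573.7/100) / (1324/100)
      = 5.737 / 13.24 = 0.4333 = 43.33%

F_rel = 43.3%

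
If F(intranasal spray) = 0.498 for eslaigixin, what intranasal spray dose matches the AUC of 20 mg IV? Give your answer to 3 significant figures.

For equal systemic exposure: F × D_ev = D_iv
D_ev = D_iv / F = 20 / 0.498 = 40.1606 mg

D_intranasal = 40.2 mg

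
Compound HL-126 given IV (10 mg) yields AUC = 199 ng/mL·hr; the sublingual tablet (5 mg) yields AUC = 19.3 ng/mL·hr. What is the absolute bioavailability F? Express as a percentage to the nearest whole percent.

F = (AUC_ev / D_ev) / (AUC_iv / D_iv)
  = (19.3/5) / (199/10)
  = 3.86 / 19.9 = 0.1940
  = 19.40%

F = 19%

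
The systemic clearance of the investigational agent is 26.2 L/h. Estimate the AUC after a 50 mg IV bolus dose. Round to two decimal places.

AUC_0→∞ = Dose_iv / CL
        = 50 / 26.2 = 1.9084 mg/L·h

AUC = 1.91 mg/L·h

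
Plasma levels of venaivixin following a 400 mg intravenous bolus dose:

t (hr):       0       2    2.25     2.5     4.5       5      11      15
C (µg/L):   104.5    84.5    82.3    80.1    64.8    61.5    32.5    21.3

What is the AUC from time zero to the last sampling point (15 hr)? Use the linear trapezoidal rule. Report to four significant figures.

Trapezoidal AUC_0→15:
  [0→2]: (104.5+84.5)/2 × 2 = 189.0
  [2→2.25]: (84.5+82.3)/2 × 0.25 = 20.85
  [2.25→2.5]: (82.3+80.1)/2 × 0.25 = 20.3
  [2.5→4.5]: (80.1+64.8)/2 × 2 = 144.9
  [4.5→5]: (64.8+61.5)/2 × 0.5 = 31.575
  [5→11]: (61.5+32.5)/2 × 6 = 282.0
  [11→15]: (32.5+21.3)/2 × 4 = 107.6
  Sum = 796.225 µg/L·hr

AUC = 796.2 µg/L·hr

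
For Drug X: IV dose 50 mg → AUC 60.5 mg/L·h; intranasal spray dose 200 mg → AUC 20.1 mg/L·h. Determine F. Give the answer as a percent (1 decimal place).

F = (AUC_ev / D_ev) / (AUC_iv / D_iv)
  = (20.1/200) / (60.5/50)
  = 0.1005 / 1.21 = 0.0831
  = 8.31%

F = 8.3%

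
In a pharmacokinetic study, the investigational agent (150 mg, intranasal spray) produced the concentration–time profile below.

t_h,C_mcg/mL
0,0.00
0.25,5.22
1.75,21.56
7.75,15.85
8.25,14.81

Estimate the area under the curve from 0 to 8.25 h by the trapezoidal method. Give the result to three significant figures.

AUC = 141 mcg/mL·h

Trapezoidal AUC_0→8.25:
  [0→0.25]: (0.00+5.22)/2 × 0.25 = 0.6525
  [0.25→1.75]: (5.22+21.56)/2 × 1.5 = 20.085
  [1.75→7.75]: (21.56+15.85)/2 × 6 = 112.23
  [7.75→8.25]: (15.85+14.81)/2 × 0.5 = 7.665
  Sum = 140.6325 mcg/mL·h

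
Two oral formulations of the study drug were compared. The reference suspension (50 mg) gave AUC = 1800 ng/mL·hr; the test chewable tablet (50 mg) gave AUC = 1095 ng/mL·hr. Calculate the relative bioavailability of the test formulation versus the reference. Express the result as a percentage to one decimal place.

F_rel = 60.8%

F_rel = (AUC_test/D_test) / (AUC_ref/D_ref)
      = (1095/50) / (1800/50)
      = 21.9 / 36 = 0.6083 = 60.83%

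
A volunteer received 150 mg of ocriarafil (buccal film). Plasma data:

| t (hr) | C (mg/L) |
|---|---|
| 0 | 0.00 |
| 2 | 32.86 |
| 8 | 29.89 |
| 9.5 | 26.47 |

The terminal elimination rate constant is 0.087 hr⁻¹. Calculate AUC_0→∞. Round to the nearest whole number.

AUC = 568 mg/L·hr

Trapezoidal AUC_0→9.5:
  [0→2]: (0.00+32.86)/2 × 2 = 32.86
  [2→8]: (32.86+29.89)/2 × 6 = 188.25
  [8→9.5]: (29.89+26.47)/2 × 1.5 = 42.27
  Sum = 263.38 mg/L·hr
Extrapolated tail: C_last / k_e = 26.47 / 0.087 = 304.253
AUC_0→∞ = 263.38 + 304.253 = 567.633 mg/L·hr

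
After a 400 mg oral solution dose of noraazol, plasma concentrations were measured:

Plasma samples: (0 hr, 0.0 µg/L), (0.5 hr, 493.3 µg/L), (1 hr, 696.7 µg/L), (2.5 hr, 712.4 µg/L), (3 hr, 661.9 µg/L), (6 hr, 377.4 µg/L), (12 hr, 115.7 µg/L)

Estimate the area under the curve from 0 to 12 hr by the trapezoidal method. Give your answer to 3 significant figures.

Trapezoidal AUC_0→12:
  [0→0.5]: (0.0+493.3)/2 × 0.5 = 123.325
  [0.5→1]: (493.3+696.7)/2 × 0.5 = 297.5
  [1→2.5]: (696.7+712.4)/2 × 1.5 = 1056.825
  [2.5→3]: (712.4+661.9)/2 × 0.5 = 343.575
  [3→6]: (661.9+377.4)/2 × 3 = 1558.95
  [6→12]: (377.4+115.7)/2 × 6 = 1479.3
  Sum = 4859.475 µg/L·hr

AUC = 4860 µg/L·hr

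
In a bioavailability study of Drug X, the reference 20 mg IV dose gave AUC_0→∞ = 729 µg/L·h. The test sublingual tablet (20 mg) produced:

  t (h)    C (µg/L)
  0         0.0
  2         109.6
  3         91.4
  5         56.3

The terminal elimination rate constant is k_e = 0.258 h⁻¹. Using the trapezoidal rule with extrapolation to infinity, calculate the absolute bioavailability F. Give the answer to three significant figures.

Trapezoidal AUC_0→5 (sublingual tablet):
  [0→2]: (0.0+109.6)/2 × 2 = 109.6
  [2→3]: (109.6+91.4)/2 × 1 = 100.5
  [3→5]: (91.4+56.3)/2 × 2 = 147.7
  Sum = 357.8 µg/L·h
Tail: C_last/k_e = 56.3/0.258 = 218.217
AUC_0→∞ (sublingual tablet) = 357.8 + 218.217 = 576.017 µg/L·h
F = (AUC_ev/D_ev)/(AUC_iv/D_iv) = (576.017/20)/(729/20) = 28.80085/36.45 = 0.7901

F = 0.790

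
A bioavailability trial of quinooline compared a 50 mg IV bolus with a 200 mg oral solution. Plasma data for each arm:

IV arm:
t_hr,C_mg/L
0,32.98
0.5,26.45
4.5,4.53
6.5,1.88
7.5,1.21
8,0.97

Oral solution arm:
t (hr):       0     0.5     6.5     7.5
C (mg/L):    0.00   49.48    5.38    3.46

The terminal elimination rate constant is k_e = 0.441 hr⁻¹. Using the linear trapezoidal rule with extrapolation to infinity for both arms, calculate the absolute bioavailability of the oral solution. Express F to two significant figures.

F = 0.54

Trapezoidal AUC_0→8 (IV):
  [0→0.5]: (32.98+26.45)/2 × 0.5 = 14.8575
  [0.5→4.5]: (26.45+4.53)/2 × 4 = 61.96
  [4.5→6.5]: (4.53+1.88)/2 × 2 = 6.41
  [6.5→7.5]: (1.88+1.21)/2 × 1 = 1.545
  [7.5→8]: (1.21+0.97)/2 × 0.5 = 0.545
  Sum = 85.3175 mg/L·hr
IV tail: 0.97/0.441 = 2.200; AUC_iv,0→∞ = 85.3175 + 2.200 = 87.5175 mg/L·hr
Trapezoidal AUC_0→7.5 (oral solution):
  [0→0.5]: (0.00+49.48)/2 × 0.5 = 12.37
  [0.5→6.5]: (49.48+5.38)/2 × 6 = 164.58
  [6.5→7.5]: (5.38+3.46)/2 × 1 = 4.42
  Sum = 181.37 mg/L·hr
oral solution tail: 3.46/0.441 = 7.846; AUC_ev,0→∞ = 181.37 + 7.846 = 189.216 mg/L·hr
F = (AUC_ev/D_ev)/(AUC_iv/D_iv) = (189.216/200)/(87.5175/50) = 0.94608/1.75035 = 0.5405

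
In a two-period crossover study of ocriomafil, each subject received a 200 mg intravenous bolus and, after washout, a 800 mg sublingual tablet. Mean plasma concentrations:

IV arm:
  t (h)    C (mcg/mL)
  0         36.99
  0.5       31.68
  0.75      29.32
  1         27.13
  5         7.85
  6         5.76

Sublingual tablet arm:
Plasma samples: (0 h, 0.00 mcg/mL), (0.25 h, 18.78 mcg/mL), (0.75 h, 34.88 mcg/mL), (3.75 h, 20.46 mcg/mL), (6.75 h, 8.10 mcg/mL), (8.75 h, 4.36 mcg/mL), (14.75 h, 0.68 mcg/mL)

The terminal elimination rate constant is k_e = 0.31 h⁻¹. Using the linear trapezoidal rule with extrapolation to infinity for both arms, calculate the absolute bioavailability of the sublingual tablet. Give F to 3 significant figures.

F = 0.337

Trapezoidal AUC_0→6 (IV):
  [0→0.5]: (36.99+31.68)/2 × 0.5 = 17.1675
  [0.5→0.75]: (31.68+29.32)/2 × 0.25 = 7.625
  [0.75→1]: (29.32+27.13)/2 × 0.25 = 7.05625
  [1→5]: (27.13+7.85)/2 × 4 = 69.96
  [5→6]: (7.85+5.76)/2 × 1 = 6.805
  Sum = 108.61375 mcg/mL·h
IV tail: 5.76/0.31 = 18.581; AUC_iv,0→∞ = 108.61375 + 18.581 = 127.19475 mcg/mL·h
Trapezoidal AUC_0→14.75 (sublingual tablet):
  [0→0.25]: (0.00+18.78)/2 × 0.25 = 2.3475
  [0.25→0.75]: (18.78+34.88)/2 × 0.5 = 13.415
  [0.75→3.75]: (34.88+20.46)/2 × 3 = 83.01
  [3.75→6.75]: (20.46+8.10)/2 × 3 = 42.84
  [6.75→8.75]: (8.10+4.36)/2 × 2 = 12.46
  [8.75→14.75]: (4.36+0.68)/2 × 6 = 15.12
  Sum = 169.1925 mcg/mL·h
sublingual tablet tail: 0.68/0.31 = 2.194; AUC_ev,0→∞ = 169.1925 + 2.194 = 171.3865 mcg/mL·h
F = (AUC_ev/D_ev)/(AUC_iv/D_iv) = (171.3865/800)/(127.19475/200) = 0.214233/0.63597375 = 0.3369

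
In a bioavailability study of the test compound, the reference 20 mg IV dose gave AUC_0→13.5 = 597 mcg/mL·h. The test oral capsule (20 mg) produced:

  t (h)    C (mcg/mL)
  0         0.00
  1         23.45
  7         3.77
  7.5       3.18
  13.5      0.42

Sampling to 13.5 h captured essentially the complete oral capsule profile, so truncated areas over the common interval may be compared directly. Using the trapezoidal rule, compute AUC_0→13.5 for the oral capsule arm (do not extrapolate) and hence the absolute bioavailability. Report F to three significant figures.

Trapezoidal AUC_0→13.5 (oral capsule):
  [0→1]: (0.00+23.45)/2 × 1 = 11.725
  [1→7]: (23.45+3.77)/2 × 6 = 81.66
  [7→7.5]: (3.77+3.18)/2 × 0.5 = 1.7375
  [7.5→13.5]: (3.18+0.42)/2 × 6 = 10.8
  Sum = 105.9225 mcg/mL·h
F = (AUC_ev/D_ev)/(AUC_iv/D_iv) = (105.9225/20)/(597/20) = 5.296125/29.85 = 0.1774

F = 0.177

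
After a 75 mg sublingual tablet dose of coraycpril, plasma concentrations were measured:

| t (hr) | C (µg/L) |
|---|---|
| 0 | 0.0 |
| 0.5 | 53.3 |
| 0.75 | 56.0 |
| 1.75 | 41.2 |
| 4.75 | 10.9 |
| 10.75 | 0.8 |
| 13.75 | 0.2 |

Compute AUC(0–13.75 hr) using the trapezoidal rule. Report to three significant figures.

AUC = 190 µg/L·hr

Trapezoidal AUC_0→13.75:
  [0→0.5]: (0.0+53.3)/2 × 0.5 = 13.325
  [0.5→0.75]: (53.3+56.0)/2 × 0.25 = 13.6625
  [0.75→1.75]: (56.0+41.2)/2 × 1 = 48.6
  [1.75→4.75]: (41.2+10.9)/2 × 3 = 78.15
  [4.75→10.75]: (10.9+0.8)/2 × 6 = 35.1
  [10.75→13.75]: (0.8+0.2)/2 × 3 = 1.5
  Sum = 190.3375 µg/L·hr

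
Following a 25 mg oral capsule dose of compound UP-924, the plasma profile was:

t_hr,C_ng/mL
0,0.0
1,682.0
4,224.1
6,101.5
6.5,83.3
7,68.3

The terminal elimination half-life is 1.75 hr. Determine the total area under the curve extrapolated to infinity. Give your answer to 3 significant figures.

Trapezoidal AUC_0→7:
  [0→1]: (0.0+682.0)/2 × 1 = 341.0
  [1→4]: (682.0+224.1)/2 × 3 = 1359.15
  [4→6]: (224.1+101.5)/2 × 2 = 325.6
  [6→6.5]: (101.5+83.3)/2 × 0.5 = 46.2
  [6.5→7]: (83.3+68.3)/2 × 0.5 = 37.9
  Sum = 2109.85 ng/mL·hr
k_e = ln2 / t½ = 0.693147 / 1.75 = 0.3961 hr^-1
Extrapolated tail: C_last / k_e = 68.3 / 0.3961 = 172.431
AUC_0→∞ = 2109.85 + 172.431 = 2282.281 ng/mL·hr

AUC = 2280 ng/mL·hr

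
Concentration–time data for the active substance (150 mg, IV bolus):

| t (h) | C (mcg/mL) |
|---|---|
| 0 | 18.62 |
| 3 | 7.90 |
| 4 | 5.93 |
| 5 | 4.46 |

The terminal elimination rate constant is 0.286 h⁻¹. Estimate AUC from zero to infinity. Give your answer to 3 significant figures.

Trapezoidal AUC_0→5:
  [0→3]: (18.62+7.90)/2 × 3 = 39.78
  [3→4]: (7.90+5.93)/2 × 1 = 6.915
  [4→5]: (5.93+4.46)/2 × 1 = 5.195
  Sum = 51.89 mcg/mL·h
Extrapolated tail: C_last / k_e = 4.46 / 0.286 = 15.594
AUC_0→∞ = 51.89 + 15.594 = 67.484 mcg/mL·h

AUC = 67.5 mcg/mL·h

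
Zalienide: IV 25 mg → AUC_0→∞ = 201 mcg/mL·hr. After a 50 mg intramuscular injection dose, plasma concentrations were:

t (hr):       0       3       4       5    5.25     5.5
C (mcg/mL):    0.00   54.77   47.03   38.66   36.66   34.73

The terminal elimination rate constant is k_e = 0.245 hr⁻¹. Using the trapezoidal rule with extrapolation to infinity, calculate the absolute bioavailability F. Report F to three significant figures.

Trapezoidal AUC_0→5.5 (intramuscular injection):
  [0→3]: (0.00+54.77)/2 × 3 = 82.155
  [3→4]: (54.77+47.03)/2 × 1 = 50.9
  [4→5]: (47.03+38.66)/2 × 1 = 42.845
  [5→5.25]: (38.66+36.66)/2 × 0.25 = 9.415
  [5.25→5.5]: (36.66+34.73)/2 × 0.25 = 8.92375
  Sum = 194.23875 mcg/mL·hr
Tail: C_last/k_e = 34.73/0.245 = 141.755
AUC_0→∞ (intramuscular injection) = 194.23875 + 141.755 = 335.99375 mcg/mL·hr
F = (AUC_ev/D_ev)/(AUC_iv/D_iv) = (335.99375/50)/(201/25) = 6.719875/8.04 = 0.8358

F = 0.836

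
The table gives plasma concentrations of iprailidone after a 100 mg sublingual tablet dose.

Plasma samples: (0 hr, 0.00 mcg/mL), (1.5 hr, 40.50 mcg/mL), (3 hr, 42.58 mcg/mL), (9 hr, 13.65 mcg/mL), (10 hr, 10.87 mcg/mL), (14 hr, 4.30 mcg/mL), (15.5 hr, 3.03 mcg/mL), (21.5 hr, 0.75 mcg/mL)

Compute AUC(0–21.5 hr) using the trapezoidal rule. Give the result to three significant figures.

AUC = 321 mcg/mL·hr

Trapezoidal AUC_0→21.5:
  [0→1.5]: (0.00+40.50)/2 × 1.5 = 30.375
  [1.5→3]: (40.50+42.58)/2 × 1.5 = 62.31
  [3→9]: (42.58+13.65)/2 × 6 = 168.69
  [9→10]: (13.65+10.87)/2 × 1 = 12.26
  [10→14]: (10.87+4.30)/2 × 4 = 30.34
  [14→15.5]: (4.30+3.03)/2 × 1.5 = 5.4975
  [15.5→21.5]: (3.03+0.75)/2 × 6 = 11.34
  Sum = 320.8125 mcg/mL·hr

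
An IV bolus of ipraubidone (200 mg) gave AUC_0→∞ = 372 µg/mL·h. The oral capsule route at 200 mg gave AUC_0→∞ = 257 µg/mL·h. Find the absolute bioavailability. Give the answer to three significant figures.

F = 0.691

F = (AUC_ev / D_ev) / (AUC_iv / D_iv)
  = (257/200) / (372/200)
  = 1.285 / 1.86 = 0.6909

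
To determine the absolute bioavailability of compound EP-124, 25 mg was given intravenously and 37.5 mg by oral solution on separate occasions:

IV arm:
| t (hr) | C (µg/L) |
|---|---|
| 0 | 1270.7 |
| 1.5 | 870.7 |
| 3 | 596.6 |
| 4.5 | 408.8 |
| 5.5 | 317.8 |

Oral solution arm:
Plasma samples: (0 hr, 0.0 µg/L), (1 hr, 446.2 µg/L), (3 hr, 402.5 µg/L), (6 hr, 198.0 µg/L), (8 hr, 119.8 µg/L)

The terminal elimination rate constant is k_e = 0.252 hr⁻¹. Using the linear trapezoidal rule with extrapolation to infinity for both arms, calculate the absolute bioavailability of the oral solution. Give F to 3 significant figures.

F = 0.363

Trapezoidal AUC_0→5.5 (IV):
  [0→1.5]: (1270.7+870.7)/2 × 1.5 = 1606.05
  [1.5→3]: (870.7+596.6)/2 × 1.5 = 1100.475
  [3→4.5]: (596.6+408.8)/2 × 1.5 = 754.05
  [4.5→5.5]: (408.8+317.8)/2 × 1 = 363.3
  Sum = 3823.875 µg/L·hr
IV tail: 317.8/0.252 = 1261.111; AUC_iv,0→∞ = 3823.875 + 1261.111 = 5084.986 µg/L·hr
Trapezoidal AUC_0→8 (oral solution):
  [0→1]: (0.0+446.2)/2 × 1 = 223.1
  [1→3]: (446.2+402.5)/2 × 2 = 848.7
  [3→6]: (402.5+198.0)/2 × 3 = 900.75
  [6→8]: (198.0+119.8)/2 × 2 = 317.8
  Sum = 2290.35 µg/L·hr
oral solution tail: 119.8/0.252 = 475.397; AUC_ev,0→∞ = 2290.35 + 475.397 = 2765.747 µg/L·hr
F = (AUC_ev/D_ev)/(AUC_iv/D_iv) = (2765.747/37.5)/(5084.986/25) = 73.7533/203.39944 = 0.3626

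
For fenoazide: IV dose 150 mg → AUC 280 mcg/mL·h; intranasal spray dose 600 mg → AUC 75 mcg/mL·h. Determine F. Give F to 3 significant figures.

F = (AUC_ev / D_ev) / (AUC_iv / D_iv)
  = (75/600) / (280/150)
  = 0.125 / 1.86667 = 0.0670

F = 0.0670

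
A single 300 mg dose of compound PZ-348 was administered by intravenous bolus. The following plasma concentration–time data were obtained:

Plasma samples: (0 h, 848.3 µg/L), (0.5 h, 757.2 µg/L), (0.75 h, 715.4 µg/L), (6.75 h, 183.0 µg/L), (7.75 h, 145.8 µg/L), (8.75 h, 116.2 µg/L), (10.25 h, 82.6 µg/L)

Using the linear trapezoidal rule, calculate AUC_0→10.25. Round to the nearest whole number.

Trapezoidal AUC_0→10.25:
  [0→0.5]: (848.3+757.2)/2 × 0.5 = 401.375
  [0.5→0.75]: (757.2+715.4)/2 × 0.25 = 184.075
  [0.75→6.75]: (715.4+183.0)/2 × 6 = 2695.2
  [6.75→7.75]: (183.0+145.8)/2 × 1 = 164.4
  [7.75→8.75]: (145.8+116.2)/2 × 1 = 131.0
  [8.75→10.25]: (116.2+82.6)/2 × 1.5 = 149.1
  Sum = 3725.15 µg/L·h

AUC = 3725 µg/L·h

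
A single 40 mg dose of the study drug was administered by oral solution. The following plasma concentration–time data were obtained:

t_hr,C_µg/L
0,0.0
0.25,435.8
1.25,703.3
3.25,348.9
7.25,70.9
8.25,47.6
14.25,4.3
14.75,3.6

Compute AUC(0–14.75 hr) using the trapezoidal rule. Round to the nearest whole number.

AUC = 2733 µg/L·hr

Trapezoidal AUC_0→14.75:
  [0→0.25]: (0.0+435.8)/2 × 0.25 = 54.475
  [0.25→1.25]: (435.8+703.3)/2 × 1 = 569.55
  [1.25→3.25]: (703.3+348.9)/2 × 2 = 1052.2
  [3.25→7.25]: (348.9+70.9)/2 × 4 = 839.6
  [7.25→8.25]: (70.9+47.6)/2 × 1 = 59.25
  [8.25→14.25]: (47.6+4.3)/2 × 6 = 155.7
  [14.25→14.75]: (4.3+3.6)/2 × 0.5 = 1.975
  Sum = 2732.75 µg/L·hr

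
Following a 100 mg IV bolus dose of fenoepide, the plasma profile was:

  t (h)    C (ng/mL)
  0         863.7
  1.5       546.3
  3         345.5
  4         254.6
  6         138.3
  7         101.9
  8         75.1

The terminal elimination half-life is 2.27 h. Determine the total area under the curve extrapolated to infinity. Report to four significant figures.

AUC = 2874 ng/mL·h

Trapezoidal AUC_0→8:
  [0→1.5]: (863.7+546.3)/2 × 1.5 = 1057.5
  [1.5→3]: (546.3+345.5)/2 × 1.5 = 668.85
  [3→4]: (345.5+254.6)/2 × 1 = 300.05
  [4→6]: (254.6+138.3)/2 × 2 = 392.9
  [6→7]: (138.3+101.9)/2 × 1 = 120.1
  [7→8]: (101.9+75.1)/2 × 1 = 88.5
  Sum = 2627.9 ng/mL·h
k_e = ln2 / t½ = 0.693147 / 2.27 = 0.3054 h^-1
Extrapolated tail: C_last / k_e = 75.1 / 0.3054 = 245.907
AUC_0→∞ = 2627.9 + 245.907 = 2873.807 ng/mL·h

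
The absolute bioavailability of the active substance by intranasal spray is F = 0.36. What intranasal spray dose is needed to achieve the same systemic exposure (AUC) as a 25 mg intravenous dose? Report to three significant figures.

D_intranasal = 69.4 mg

For equal systemic exposure: F × D_ev = D_iv
D_ev = D_iv / F = 25 / 0.36 = 69.4444 mg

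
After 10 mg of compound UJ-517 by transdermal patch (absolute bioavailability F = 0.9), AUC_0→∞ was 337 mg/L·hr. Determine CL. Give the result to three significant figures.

CL = 0.0267 L/hr

CL = F × Dose / AUC_0→∞
   = 0.9 × 10 / 337 = 0.0267062 L/hr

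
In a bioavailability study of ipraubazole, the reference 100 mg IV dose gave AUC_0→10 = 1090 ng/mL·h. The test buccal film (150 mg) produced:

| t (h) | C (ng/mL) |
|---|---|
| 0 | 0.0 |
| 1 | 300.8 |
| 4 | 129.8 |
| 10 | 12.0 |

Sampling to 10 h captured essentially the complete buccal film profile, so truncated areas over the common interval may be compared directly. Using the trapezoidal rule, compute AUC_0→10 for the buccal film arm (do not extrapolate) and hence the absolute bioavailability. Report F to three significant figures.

Trapezoidal AUC_0→10 (buccal film):
  [0→1]: (0.0+300.8)/2 × 1 = 150.4
  [1→4]: (300.8+129.8)/2 × 3 = 645.9
  [4→10]: (129.8+12.0)/2 × 6 = 425.4
  Sum = 1221.7 ng/mL·h
F = (AUC_ev/D_ev)/(AUC_iv/D_iv) = (1221.7/150)/(1090/100) = 8.14467/10.9 = 0.7472

F = 0.747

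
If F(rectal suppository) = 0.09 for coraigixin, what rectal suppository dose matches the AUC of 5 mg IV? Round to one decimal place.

For equal systemic exposure: F × D_ev = D_iv
D_ev = D_iv / F = 5 / 0.09 = 55.5556 mg

D_rectal = 55.6 mg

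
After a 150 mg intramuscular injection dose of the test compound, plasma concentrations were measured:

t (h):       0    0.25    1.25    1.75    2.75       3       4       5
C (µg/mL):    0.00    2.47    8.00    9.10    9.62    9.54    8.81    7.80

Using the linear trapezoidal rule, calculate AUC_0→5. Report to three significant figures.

Trapezoidal AUC_0→5:
  [0→0.25]: (0.00+2.47)/2 × 0.25 = 0.30875
  [0.25→1.25]: (2.47+8.00)/2 × 1 = 5.235
  [1.25→1.75]: (8.00+9.10)/2 × 0.5 = 4.275
  [1.75→2.75]: (9.10+9.62)/2 × 1 = 9.36
  [2.75→3]: (9.62+9.54)/2 × 0.25 = 2.395
  [3→4]: (9.54+8.81)/2 × 1 = 9.175
  [4→5]: (8.81+7.80)/2 × 1 = 8.305
  Sum = 39.05375 µg/mL·h

AUC = 39.1 µg/mL·h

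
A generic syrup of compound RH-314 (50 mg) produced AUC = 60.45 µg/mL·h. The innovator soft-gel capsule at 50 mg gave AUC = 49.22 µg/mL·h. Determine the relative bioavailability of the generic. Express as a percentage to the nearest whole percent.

F_rel = 123%

F_rel = (AUC_test/D_test) / (AUC_ref/D_ref)
      = (60.45/50) / (49.22/50)
      = 1.209 / 0.9844 = 1.2282 = 122.82%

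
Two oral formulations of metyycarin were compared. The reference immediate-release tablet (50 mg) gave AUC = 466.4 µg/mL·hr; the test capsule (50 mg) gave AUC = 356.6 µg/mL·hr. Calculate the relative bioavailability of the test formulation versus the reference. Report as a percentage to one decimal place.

F_rel = (AUC_test/D_test) / (AUC_ref/D_ref)
      = (356.6/50) / (466.4/50)
      = 7.132 / 9.328 = 0.7646 = 76.46%

F_rel = 76.5%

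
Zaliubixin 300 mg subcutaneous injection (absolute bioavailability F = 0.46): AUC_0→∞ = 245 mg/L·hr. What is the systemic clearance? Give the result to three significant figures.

CL = F × Dose / AUC_0→∞
   = 0.46 × 300 / 245 = 0.563265 L/hr

CL = 0.563 L/hr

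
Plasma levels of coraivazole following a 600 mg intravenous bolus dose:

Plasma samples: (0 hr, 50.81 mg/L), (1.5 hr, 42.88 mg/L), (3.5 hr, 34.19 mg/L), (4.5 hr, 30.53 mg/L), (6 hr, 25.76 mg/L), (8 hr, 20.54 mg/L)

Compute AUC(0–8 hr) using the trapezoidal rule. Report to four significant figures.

Trapezoidal AUC_0→8:
  [0→1.5]: (50.81+42.88)/2 × 1.5 = 70.2675
  [1.5→3.5]: (42.88+34.19)/2 × 2 = 77.07
  [3.5→4.5]: (34.19+30.53)/2 × 1 = 32.36
  [4.5→6]: (30.53+25.76)/2 × 1.5 = 42.2175
  [6→8]: (25.76+20.54)/2 × 2 = 46.3
  Sum = 268.215 mg/L·hr

AUC = 268.2 mg/L·hr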